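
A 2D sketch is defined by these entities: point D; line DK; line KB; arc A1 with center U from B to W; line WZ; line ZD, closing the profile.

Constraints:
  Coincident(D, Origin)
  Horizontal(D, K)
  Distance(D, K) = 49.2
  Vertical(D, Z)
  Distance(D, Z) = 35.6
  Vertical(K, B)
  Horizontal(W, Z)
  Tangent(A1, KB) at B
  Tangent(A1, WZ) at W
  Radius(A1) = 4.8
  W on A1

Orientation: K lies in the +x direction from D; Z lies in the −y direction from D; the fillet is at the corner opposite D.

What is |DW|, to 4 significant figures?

56.91

D is at the origin; DK is horizontal with |DK| = 49.2 and K on the +x side, so K = (49.20, 0.000). DZ is vertical with |DZ| = 35.6 and Z on the −y side, so Z = (0.000, -35.60). The virtual corner opposite D is at (49.20, -35.60). The tangent condition forces UB to be normal to KB and the tangent condition forces UW to be normal to WZ, with radius 4.8, so the center U sits 4.8 in from both sides at U = (44.40, -30.80). That places the tangent points at B = (49.20, -30.80) on KB and W = (44.40, -35.60) on WZ. Then |DW| = |W − D| = 56.91.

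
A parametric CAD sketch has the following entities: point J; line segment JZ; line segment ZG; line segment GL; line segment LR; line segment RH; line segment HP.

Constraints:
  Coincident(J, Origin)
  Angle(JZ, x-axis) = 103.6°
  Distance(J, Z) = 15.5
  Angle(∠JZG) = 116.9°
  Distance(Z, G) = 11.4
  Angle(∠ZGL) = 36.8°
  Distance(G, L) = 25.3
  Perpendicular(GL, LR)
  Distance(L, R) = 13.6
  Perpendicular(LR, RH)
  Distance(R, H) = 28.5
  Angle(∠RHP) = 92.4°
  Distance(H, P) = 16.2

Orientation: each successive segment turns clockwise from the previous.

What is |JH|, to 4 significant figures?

29.56

J is at the origin; JZ runs at 103.6° with length 15.5, so Z = (-3.645, 15.07). ∠JZG = 116.9° gives ZG at 40.50° from the x-axis; with |ZG| = 11.4, G = (5.024, 22.47). ∠ZGL = 36.8° gives GL at -102.7° from the x-axis; with |GL| = 25.3, L = (-0.5382, -2.212). The perpendicularity gives LR at right angles to GL, so LR runs at 167.3°; with |LR| = 13.6, R = (-13.81, 0.7780). LR is perpendicular to RH, so RH runs at 77.30°; with |RH| = 28.5, H = (-7.540, 28.58). Then |JH| = |H − J| = 29.56.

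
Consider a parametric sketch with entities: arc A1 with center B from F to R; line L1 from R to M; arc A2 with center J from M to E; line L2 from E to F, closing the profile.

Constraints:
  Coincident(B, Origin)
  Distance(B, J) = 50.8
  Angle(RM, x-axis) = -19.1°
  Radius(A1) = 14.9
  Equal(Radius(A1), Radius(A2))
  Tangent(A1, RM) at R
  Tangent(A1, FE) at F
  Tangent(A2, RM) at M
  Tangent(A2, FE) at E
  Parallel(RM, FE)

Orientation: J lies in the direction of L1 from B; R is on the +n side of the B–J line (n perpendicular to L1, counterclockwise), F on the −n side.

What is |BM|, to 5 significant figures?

52.940

Tangency of A1 to both parallel lines with radius 14.9 puts R and F at B ± 14.9·n: R = (4.8755, 14.080), F = (-4.8755, -14.080). Equal radii place M and E the same way about J: M = J + 14.9·n = (52.879, -2.5429), E = J − 14.9·n = (43.128, -30.702). Then |BM| = |M − B| = 52.940.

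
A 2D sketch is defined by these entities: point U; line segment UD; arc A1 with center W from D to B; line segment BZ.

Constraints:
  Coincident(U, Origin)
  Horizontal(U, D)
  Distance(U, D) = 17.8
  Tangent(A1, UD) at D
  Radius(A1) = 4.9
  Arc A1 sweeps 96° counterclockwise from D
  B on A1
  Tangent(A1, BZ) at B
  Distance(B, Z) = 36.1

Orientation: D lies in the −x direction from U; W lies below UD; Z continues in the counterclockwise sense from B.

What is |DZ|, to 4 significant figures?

41.33

U is at the origin; UD is horizontal with |UD| = 17.8 and D on the −x side, so D = (-17.80, 0.000). Tangency of A1 to UD means the radius WD is perpendicular to UD, so W = D + (0, -4.9) = (-17.80, -4.900). On A1, D sits at bearing 90° from W; a 96° counterclockwise sweep puts B at bearing 186°, so B = W + 4.9·(cos 186°, sin 186°) = (-22.67, -5.412). The tangent condition forces WB to be normal to BZ, so BZ runs along (−sin 186°, cos 186°); with |BZ| = 36.1, Z = (-18.90, -41.31). Then |DZ| = |Z − D| = 41.33.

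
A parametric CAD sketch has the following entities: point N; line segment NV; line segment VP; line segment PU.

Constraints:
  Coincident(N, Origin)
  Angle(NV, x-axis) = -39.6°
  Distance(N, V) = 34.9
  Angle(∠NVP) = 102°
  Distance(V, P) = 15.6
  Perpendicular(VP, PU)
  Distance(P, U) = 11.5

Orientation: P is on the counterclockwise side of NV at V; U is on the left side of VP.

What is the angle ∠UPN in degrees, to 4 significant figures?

33.80°

∠NVP = 102.0°, so VP runs at -39.6° + (180° − 102.0°) = 38.40° from the x-axis; with |VP| = 15.6, P = V + 15.6·(cos 38.40°, sin 38.40°) = (39.12, -12.56). VP ⟂ PU; with |PU| = 11.5 on the left of VP, U = P + 11.5·(-0.6211, 0.7837) = (31.97, -3.544). Then cos ∠UPN = PU·PN / (|PU||PN|), giving 33.80°.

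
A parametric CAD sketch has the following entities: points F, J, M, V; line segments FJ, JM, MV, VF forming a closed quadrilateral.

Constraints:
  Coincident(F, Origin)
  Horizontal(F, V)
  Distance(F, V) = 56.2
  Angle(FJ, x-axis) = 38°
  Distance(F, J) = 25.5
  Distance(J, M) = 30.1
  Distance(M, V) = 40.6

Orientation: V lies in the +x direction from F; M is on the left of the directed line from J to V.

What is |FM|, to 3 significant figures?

55.4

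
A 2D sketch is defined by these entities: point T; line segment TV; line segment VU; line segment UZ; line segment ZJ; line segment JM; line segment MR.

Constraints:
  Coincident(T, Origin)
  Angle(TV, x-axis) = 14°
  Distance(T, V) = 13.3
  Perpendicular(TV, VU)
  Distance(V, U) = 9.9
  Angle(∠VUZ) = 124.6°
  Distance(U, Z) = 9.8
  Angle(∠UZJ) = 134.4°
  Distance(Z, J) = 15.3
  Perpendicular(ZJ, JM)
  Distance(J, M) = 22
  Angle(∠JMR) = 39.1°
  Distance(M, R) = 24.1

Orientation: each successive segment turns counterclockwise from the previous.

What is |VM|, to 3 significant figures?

20.9

∠UZJ = 134.4° gives ZJ at -155° from the x-axis; with |ZJ| = 15.3, J = (-12.5, 9.81). ZJ is perpendicular to JM, so JM runs at -65.0°; with |JM| = 22.0, M = (-3.23, -10.1). Then |VM| = |M − V| = 20.9.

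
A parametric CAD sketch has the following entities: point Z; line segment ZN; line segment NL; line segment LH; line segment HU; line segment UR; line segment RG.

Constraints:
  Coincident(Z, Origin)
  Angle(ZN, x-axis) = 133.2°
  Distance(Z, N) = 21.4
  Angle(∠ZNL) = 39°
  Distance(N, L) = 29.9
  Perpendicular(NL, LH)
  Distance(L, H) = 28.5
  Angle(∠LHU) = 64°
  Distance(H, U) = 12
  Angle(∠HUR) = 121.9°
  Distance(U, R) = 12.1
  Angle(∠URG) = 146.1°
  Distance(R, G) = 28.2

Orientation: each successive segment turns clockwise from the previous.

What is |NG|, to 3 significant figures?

34.0

Z is at the origin; ZN runs at 133.2° with length 21.4, so N = (-14.6, 15.6). ∠ZNL = 39.0° gives NL at -7.80° from the x-axis; with |NL| = 29.9, L = (15.0, 11.5). The perpendicularity gives LH at right angles to NL, so LH runs at -97.8°; with |LH| = 28.5, H = (11.1, -16.7). ∠LHU = 64.0° gives HU at 146° from the x-axis; with |HU| = 12.0, U = (1.13, -10.0). ∠HUR = 121.9° gives UR at 88.1° from the x-axis; with |UR| = 12.1, R = (1.54, 2.07). ∠URG = 146.1° gives RG at 54.2° from the x-axis; with |RG| = 28.2, G = (18.0, 24.9). Then |NG| = |G − N| = 34.0.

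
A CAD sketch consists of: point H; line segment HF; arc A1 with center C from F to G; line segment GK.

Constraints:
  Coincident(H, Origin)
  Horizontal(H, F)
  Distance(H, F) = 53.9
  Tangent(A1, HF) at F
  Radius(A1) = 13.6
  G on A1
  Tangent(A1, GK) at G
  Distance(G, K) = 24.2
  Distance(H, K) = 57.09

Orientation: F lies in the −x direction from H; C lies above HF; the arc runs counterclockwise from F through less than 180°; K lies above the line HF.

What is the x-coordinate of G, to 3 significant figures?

-40.3

H is at the origin; HF is horizontal with |HF| = 53.9 and F on the −x side, so F = (-53.9, 0.00). A1 meets HF tangentially, so CF is at right angles to HF, so C = F + (0, 13.6) = (-53.9, 13.6). Since CG ⟂ GK (tangency), |CK| = √(13.6² + 24.2²) = 27.8 regardless of where G sits on A1. So K lies on both circle(H, 57.09) and circle(C, 27.8); the above-HF intersection is K = (-42.0, 38.7). G is the foot of the tangent from K: G = (-40.3, 14.5).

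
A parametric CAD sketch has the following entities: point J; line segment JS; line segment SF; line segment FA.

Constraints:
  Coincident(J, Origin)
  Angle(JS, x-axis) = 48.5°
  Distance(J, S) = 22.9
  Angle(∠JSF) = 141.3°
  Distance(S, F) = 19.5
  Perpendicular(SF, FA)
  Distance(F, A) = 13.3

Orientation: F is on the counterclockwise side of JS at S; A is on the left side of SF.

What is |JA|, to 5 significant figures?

37.386

J is at the origin; JS runs at 48.5° with length 22.9, so S = 22.9·(cos 48.5°, sin 48.5°) = (15.174, 17.151). ∠JSF = 141.3°, so SF runs at 48.5° + (180° − 141.3°) = 87.200° from the x-axis; with |SF| = 19.5, F = S + 19.5·(cos 87.200°, sin 87.200°) = (16.127, 36.628). The perpendicularity gives FA at right angles to SF; with |FA| = 13.3 on the left of SF, A = F + 13.3·(-0.99881, 0.048850) = (2.8424, 37.278). Then |JA| = |A − J| = 37.386.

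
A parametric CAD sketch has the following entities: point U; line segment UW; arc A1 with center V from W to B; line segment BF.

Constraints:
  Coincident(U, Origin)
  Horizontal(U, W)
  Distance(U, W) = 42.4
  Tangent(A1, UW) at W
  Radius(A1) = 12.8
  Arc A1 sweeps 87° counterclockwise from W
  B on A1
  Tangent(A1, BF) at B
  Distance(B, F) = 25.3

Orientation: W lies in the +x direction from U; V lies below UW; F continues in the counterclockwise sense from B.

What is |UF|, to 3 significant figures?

46.9

On A1, W sits at bearing 90° from V; an 87° counterclockwise sweep puts B at bearing 177°, so B = V + 12.8·(cos 177°, sin 177°) = (29.6, -12.1). Since A1 is tangent to BF there, VB ⟂ BF, so BF runs along (−sin 177°, cos 177°); with |BF| = 25.3, F = (28.3, -37.4). Then |UF| = |F − U| = 46.9.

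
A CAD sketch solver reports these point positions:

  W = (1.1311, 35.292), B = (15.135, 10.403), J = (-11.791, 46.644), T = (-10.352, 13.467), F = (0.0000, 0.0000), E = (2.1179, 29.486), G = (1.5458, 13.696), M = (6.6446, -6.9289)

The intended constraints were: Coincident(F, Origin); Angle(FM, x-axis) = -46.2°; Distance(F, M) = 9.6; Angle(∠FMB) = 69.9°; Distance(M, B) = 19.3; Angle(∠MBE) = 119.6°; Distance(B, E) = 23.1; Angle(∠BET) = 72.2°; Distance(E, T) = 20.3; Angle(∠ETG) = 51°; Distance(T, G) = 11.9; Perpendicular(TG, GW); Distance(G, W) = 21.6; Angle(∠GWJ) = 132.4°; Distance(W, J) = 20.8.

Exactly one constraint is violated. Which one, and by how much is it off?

Distance(W, J) = 20.8 — off by 3.60.

F = (0.00, 0.00) ✓; FM at -46.20° ✓; |FM| = 9.600 ✓; ∠FMB = 69.90° ✓; |MB| = 19.30 ✓; ∠MBE = 119.6° ✓; |BE| = 23.10 ✓; ∠BET = 72.20° ✓; |ET| = 20.30 ✓; ∠ETG = 51.00° ✓; |TG| = 11.90 ✓; ∠(TG, GW) = 90.00° ✓; |GW| = 21.60 ✓; ∠GWJ = 132.4° ✓; |WJ| = 17.20 ✗.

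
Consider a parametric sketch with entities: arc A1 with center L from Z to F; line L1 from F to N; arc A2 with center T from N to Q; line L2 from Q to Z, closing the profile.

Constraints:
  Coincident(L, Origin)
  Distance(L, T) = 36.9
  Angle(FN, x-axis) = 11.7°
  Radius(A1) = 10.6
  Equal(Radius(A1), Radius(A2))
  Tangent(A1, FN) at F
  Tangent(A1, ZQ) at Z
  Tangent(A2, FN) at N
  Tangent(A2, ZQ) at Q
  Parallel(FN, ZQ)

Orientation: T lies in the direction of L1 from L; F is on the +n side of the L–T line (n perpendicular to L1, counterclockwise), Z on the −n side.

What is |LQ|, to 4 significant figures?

38.39

The slot axis is L1's direction at 11.7°, so u = (cos 11.7°, sin 11.7°) = (0.9792, 0.2028) and n = (−sin 11.7°, cos 11.7°) = (-0.2028, 0.9792). L is at the origin and T lies 36.9 along u from L, so T = 36.9·u = (36.13, 7.483). Tangency of A1 to both parallel lines with radius 10.6 puts F and Z at L ± 10.6·n: F = (-2.150, 10.38), Z = (2.150, -10.38). Equal radii place N and Q the same way about T: N = T + 10.6·n = (33.98, 17.86), Q = T − 10.6·n = (38.28, -2.897). Then |LQ| = |Q − L| = 38.39.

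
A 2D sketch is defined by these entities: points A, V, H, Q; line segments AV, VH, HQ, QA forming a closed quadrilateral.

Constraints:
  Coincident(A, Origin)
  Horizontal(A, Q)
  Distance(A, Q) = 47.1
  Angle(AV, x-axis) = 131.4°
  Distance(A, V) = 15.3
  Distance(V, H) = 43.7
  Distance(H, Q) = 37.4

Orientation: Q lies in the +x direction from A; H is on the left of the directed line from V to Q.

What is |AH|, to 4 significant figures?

42.95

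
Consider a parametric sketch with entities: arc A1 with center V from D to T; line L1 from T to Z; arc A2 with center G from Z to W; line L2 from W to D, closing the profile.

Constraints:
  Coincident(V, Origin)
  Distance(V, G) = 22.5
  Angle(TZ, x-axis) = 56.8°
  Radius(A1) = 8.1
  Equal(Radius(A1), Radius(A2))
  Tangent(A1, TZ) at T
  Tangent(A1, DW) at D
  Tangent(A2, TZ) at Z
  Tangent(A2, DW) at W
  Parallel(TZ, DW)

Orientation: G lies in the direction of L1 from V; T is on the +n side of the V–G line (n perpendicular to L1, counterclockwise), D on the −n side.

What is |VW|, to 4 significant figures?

23.91

The slot axis is L1's direction at 56.8°, so u = (cos 56.8°, sin 56.8°) = (0.5476, 0.8368) and n = (−sin 56.8°, cos 56.8°) = (-0.8368, 0.5476). V is at the origin and G lies 22.5 along u from V, so G = 22.5·u = (12.32, 18.83). Tangency of A1 to both parallel lines with radius 8.1 puts T and D at V ± 8.1·n: T = (-6.778, 4.435), D = (6.778, -4.435). Equal radii place Z and W the same way about G: Z = G + 8.1·n = (5.542, 23.26), W = G − 8.1·n = (19.10, 14.39). Then |VW| = |W − V| = 23.91.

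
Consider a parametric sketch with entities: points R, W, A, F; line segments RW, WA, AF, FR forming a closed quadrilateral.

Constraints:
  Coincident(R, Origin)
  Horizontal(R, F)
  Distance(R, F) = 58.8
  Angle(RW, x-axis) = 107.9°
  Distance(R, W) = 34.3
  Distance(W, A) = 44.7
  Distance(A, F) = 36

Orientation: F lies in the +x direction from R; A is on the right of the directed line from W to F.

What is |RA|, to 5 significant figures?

23.123

R is at the origin; R and F share the same y with |RF| = 58.8 and F in +x, so F = (58.8, 0). RW runs at 107.9° with |RW| = 34.3, so W = (-10.542, 32.640). A is determined by |WA| = 44.7 and |AF| = 36.0 together: it lies at the intersection of circle(W, 44.7) and circle(F, 36.0). With |WF| = 76.640, the foot of the radical line on WF is 42.900 from W and the perpendicular offset is √(44.7² − 42.900²) = 12.555. Taking the right-of-WF solution: A = (22.926, 3.0093).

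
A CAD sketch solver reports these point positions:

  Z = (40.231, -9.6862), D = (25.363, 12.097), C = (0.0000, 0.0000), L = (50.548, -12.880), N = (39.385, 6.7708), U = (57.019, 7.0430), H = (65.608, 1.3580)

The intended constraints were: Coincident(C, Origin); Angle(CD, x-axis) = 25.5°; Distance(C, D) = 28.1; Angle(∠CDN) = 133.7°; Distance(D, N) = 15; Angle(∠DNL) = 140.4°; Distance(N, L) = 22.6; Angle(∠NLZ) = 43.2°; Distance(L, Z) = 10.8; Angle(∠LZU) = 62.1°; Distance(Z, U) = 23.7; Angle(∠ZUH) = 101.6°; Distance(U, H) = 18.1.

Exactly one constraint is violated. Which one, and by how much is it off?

Distance(U, H) = 18.1 — off by 7.80.

C = (0.00, 0.00) ✓; CD at 25.50° ✓; |CD| = 28.10 ✓; ∠CDN = 133.7° ✓; |DN| = 15.00 ✓; ∠DNL = 140.4° ✓; |NL| = 22.60 ✓; ∠NLZ = 43.20° ✓; |LZ| = 10.80 ✓; ∠LZU = 62.10° ✓; |ZU| = 23.70 ✓; ∠ZUH = 101.6° ✓; |UH| = 10.30 ✗.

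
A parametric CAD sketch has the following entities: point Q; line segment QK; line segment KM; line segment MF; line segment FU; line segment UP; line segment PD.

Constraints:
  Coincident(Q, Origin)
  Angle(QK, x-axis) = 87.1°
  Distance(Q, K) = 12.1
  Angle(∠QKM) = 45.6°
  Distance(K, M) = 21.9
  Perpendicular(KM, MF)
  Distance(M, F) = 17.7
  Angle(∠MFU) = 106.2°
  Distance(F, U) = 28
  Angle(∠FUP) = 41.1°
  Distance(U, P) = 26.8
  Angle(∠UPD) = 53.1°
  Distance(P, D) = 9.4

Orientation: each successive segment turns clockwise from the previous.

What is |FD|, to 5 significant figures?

10.890

Q is at the origin; QK runs at 87.1° with length 12.1, so K = (0.61217, 12.085). ∠QKM = 45.6° gives KM at -47.300° from the x-axis; with |KM| = 21.9, M = (15.464, -4.0101). KM is perpendicular to MF, so MF runs at -137.30°; with |MF| = 17.7, F = (2.4559, -16.014). ∠MFU = 106.2° gives FU at 148.90° from the x-axis; with |FU| = 28.0, U = (-21.520, -1.5506). ∠FUP = 41.1° gives UP at 10.000° from the x-axis; with |UP| = 26.8, P = (4.8733, 3.1032). ∠UPD = 53.1° gives PD at -116.90° from the x-axis; with |PD| = 9.4, D = (0.62037, -5.2797). Then |FD| = |D − F| = 10.890.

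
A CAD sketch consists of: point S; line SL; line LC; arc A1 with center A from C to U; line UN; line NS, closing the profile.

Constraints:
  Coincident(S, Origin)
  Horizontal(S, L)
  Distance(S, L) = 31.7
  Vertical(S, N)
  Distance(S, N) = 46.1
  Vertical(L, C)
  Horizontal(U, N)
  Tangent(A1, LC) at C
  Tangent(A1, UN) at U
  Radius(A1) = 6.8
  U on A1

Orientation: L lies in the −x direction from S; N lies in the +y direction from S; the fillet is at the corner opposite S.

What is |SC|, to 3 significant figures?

50.5

S is at the origin; S and L share the same y with |SL| = 31.7 and L on the −x side, so L = (-31.7, 0.00). S and N share the same x with |SN| = 46.1 and N on the +y side, so N = (0.00, 46.1). The virtual corner opposite S is at (-31.7, 46.1). The tangent condition forces AC to be normal to LC and tangency of A1 to UN means the radius AU is perpendicular to UN, with radius 6.8, so the center A sits 6.8 in from both sides at A = (-24.9, 39.3). That places the tangent points at C = (-31.7, 39.3) on LC and U = (-24.9, 46.1) on UN. Then |SC| = |C − S| = 50.5.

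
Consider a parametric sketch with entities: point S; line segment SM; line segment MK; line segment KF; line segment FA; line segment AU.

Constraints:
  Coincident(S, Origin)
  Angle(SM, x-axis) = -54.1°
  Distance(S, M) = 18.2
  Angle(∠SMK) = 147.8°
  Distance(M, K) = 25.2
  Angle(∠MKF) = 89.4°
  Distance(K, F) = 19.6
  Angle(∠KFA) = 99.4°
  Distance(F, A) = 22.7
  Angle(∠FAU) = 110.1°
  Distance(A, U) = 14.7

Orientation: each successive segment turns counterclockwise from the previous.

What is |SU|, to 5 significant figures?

10.870

S is at the origin; SM runs at -54.1° with length 18.2, so M = (10.672, -14.743). ∠SMK = 147.8° gives MK at -21.900° from the x-axis; with |MK| = 25.2, K = (34.053, -24.142). ∠MKF = 89.4° gives KF at 68.700° from the x-axis; with |KF| = 19.6, F = (41.173, -5.8809). ∠KFA = 99.4° gives FA at 149.30° from the x-axis; with |FA| = 22.7, A = (21.655, 5.7084). ∠FAU = 110.1° gives AU at -140.80° from the x-axis; with |AU| = 14.7, U = (10.263, -3.5824). Then |SU| = |U − S| = 10.870.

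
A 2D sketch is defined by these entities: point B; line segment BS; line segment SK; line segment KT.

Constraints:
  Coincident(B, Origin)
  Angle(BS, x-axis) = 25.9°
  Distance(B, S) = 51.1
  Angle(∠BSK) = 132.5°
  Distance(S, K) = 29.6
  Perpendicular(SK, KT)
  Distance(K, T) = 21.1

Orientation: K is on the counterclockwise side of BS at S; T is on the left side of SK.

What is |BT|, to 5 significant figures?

66.230

B is at the origin; BS runs at 25.9° with length 51.1, so S = 51.1·(cos 25.9°, sin 25.9°) = (45.967, 22.321). ∠BSK = 132.5°, so SK runs at 25.9° + (180° − 132.5°) = 73.400° from the x-axis; with |SK| = 29.6, K = S + 29.6·(cos 73.400°, sin 73.400°) = (54.424, 50.687). SK ⟂ KT; with |KT| = 21.1 on the left of SK, T = K + 21.1·(-0.95832, 0.28569) = (34.203, 56.715). Then |BT| = |T − B| = 66.230.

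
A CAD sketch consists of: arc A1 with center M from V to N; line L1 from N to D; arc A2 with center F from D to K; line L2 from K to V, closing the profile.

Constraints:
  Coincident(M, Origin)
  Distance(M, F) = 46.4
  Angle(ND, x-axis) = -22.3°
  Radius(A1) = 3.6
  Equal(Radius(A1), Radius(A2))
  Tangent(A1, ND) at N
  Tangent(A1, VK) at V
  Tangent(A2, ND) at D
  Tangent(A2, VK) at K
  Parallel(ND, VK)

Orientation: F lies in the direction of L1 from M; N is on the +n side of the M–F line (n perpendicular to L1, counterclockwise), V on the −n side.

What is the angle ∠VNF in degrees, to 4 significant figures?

85.56°

M is at the origin and F lies 46.4 along u from M, so F = 46.4·u = (42.93, -17.61). Tangency of A1 to both parallel lines with radius 3.6 puts N and V at M ± 3.6·n: N = (1.366, 3.331), V = (-1.366, -3.331). Then cos ∠VNF = NV·NF / (|NV||NF|), giving 85.56°.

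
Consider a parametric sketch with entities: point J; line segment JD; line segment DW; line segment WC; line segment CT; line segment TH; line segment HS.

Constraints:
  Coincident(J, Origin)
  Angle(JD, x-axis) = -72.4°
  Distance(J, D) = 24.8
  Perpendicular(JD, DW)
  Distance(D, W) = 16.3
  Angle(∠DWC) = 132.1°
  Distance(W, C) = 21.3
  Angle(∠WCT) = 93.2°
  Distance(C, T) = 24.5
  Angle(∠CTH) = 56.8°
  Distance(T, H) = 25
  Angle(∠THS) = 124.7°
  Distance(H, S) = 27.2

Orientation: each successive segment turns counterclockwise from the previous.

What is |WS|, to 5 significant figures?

15.195

J is at the origin; JD runs at -72.4° with length 24.8, so D = (7.4988, -23.639). The perpendicularity gives DW at right angles to JD, so DW runs at 17.600°; with |DW| = 16.3, W = (23.036, -18.710). ∠DWC = 132.1° gives WC at 65.500° from the x-axis; with |WC| = 21.3, C = (31.869, 0.67168). ∠WCT = 93.2° gives CT at 152.30° from the x-axis; with |CT| = 24.5, T = (10.177, 12.060). ∠CTH = 56.8° gives TH at -84.500° from the x-axis; with |TH| = 25.0, H = (12.573, -12.825). ∠THS = 124.7° gives HS at -29.200° from the x-axis; with |HS| = 27.2, S = (36.316, -26.094). Then |WS| = |S − W| = 15.195.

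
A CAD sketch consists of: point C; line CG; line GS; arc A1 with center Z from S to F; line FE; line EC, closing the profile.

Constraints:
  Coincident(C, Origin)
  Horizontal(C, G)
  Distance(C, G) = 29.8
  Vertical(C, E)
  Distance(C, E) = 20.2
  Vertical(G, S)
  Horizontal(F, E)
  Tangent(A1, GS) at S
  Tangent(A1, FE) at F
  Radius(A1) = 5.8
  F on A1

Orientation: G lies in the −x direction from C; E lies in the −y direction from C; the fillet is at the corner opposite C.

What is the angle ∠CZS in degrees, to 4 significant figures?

149.0°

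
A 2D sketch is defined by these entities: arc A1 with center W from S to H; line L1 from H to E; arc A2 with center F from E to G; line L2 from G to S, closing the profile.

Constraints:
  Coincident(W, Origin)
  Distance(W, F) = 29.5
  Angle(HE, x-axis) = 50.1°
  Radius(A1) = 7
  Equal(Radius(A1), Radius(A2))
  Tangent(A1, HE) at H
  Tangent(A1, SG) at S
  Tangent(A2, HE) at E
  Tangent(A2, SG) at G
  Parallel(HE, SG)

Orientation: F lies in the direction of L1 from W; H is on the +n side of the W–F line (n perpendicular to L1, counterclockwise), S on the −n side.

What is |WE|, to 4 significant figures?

30.32

The slot axis is L1's direction at 50.1°, so u = (cos 50.1°, sin 50.1°) = (0.6414, 0.7672) and n = (−sin 50.1°, cos 50.1°) = (-0.7672, 0.6414). W is at the origin and F lies 29.5 along u from W, so F = 29.5·u = (18.92, 22.63). Tangency of A1 to both parallel lines with radius 7.0 puts H and S at W ± 7.0·n: H = (-5.370, 4.490), S = (5.370, -4.490). Equal radii place E and G the same way about F: E = F + 7.0·n = (13.55, 27.12), G = F − 7.0·n = (24.29, 18.14). Then |WE| = |E − W| = 30.32.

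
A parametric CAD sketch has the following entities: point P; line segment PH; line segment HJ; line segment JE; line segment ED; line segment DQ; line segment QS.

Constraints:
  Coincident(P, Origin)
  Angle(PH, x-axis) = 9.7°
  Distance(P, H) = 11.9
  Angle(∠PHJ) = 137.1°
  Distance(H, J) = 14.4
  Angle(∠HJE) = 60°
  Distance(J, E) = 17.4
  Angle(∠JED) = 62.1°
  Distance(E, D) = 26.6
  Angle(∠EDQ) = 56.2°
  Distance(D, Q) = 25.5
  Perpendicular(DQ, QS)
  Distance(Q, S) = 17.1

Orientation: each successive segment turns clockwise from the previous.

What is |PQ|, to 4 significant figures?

29.72

P is at the origin; PH runs at 9.7° with length 11.9, so H = (11.73, 2.005). ∠PHJ = 137.1° gives HJ at -33.20° from the x-axis; with |HJ| = 14.4, J = (23.78, -5.880). ∠HJE = 60.0° gives JE at -153.2° from the x-axis; with |JE| = 17.4, E = (8.248, -13.73). ∠JED = 62.1° gives ED at 88.90° from the x-axis; with |ED| = 26.6, D = (8.759, 12.87). ∠EDQ = 56.2° gives DQ at -34.90° from the x-axis; with |DQ| = 25.5, Q = (29.67, -1.720). Then |PQ| = |Q − P| = 29.72.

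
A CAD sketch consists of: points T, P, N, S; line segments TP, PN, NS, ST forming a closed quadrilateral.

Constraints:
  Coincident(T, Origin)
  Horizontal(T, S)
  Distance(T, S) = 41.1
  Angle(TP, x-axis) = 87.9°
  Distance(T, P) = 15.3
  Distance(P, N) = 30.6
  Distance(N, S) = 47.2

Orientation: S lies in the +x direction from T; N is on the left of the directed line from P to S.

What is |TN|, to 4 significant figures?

44.39

Checks: |PN| = 30.60 ✓; |NS| = 47.20 ✓.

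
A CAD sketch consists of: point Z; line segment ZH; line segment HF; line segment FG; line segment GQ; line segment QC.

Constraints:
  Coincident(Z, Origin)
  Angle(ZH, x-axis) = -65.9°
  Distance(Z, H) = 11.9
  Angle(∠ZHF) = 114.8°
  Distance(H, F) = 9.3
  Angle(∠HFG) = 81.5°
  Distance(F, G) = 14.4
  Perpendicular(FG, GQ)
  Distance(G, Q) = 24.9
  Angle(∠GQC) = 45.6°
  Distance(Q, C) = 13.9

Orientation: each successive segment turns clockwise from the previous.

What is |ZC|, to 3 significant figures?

8.73

FG ⟂ GQ, so GQ runs at 40.4°; with |GQ| = 24.9, Q = (8.37, 9.23). ∠GQC = 45.6° gives QC at -94.0° from the x-axis; with |QC| = 13.9, C = (7.41, -4.63). Then |ZC| = |C − Z| = 8.73.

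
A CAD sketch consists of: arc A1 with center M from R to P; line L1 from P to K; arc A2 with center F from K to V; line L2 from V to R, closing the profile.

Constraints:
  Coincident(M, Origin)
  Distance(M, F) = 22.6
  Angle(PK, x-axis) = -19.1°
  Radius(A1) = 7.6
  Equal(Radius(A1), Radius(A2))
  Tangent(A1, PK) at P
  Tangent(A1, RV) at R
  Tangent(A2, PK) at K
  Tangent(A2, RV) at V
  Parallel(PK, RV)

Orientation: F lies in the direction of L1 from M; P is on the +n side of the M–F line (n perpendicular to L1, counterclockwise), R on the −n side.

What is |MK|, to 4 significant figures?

23.84

The slot axis is L1's direction at -19.1°, so u = (cos -19.1°, sin -19.1°) = (0.9449, -0.3272) and n = (−sin -19.1°, cos -19.1°) = (0.3272, 0.9449). M is at the origin and F lies 22.6 along u from M, so F = 22.6·u = (21.36, -7.395). Tangency of A1 to both parallel lines with radius 7.6 puts P and R at M ± 7.6·n: P = (2.487, 7.182), R = (-2.487, -7.182). Equal radii place K and V the same way about F: K = F + 7.6·n = (23.84, -0.2135), V = F − 7.6·n = (18.87, -14.58). Then |MK| = |K − M| = 23.84.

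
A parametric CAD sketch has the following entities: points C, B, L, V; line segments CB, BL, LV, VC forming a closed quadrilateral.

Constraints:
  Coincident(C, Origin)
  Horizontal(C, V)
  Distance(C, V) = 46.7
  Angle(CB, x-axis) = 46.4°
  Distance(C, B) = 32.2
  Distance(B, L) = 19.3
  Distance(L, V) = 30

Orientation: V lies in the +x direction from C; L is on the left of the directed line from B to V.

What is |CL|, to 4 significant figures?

50.05

Checks: |BL| = 19.30 ✓; |LV| = 30.00 ✓.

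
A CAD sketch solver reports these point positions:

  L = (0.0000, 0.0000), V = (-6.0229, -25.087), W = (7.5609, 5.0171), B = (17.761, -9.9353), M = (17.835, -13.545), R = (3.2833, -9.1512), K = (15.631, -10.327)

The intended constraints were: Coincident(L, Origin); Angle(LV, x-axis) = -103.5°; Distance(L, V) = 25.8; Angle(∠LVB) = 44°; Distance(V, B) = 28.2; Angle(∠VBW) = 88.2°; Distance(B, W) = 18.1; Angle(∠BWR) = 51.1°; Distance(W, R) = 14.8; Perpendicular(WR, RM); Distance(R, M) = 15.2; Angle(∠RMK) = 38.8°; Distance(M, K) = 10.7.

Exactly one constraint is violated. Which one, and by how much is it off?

Distance(M, K) = 10.7 — off by 6.80.

L = (0.00, 0.00) ✓; LV at -103.5° ✓; |LV| = 25.80 ✓; ∠LVB = 44.00° ✓; |VB| = 28.20 ✓; ∠VBW = 88.20° ✓; |BW| = 18.10 ✓; ∠BWR = 51.10° ✓; |WR| = 14.80 ✓; ∠(WR, RM) = 90.00° ✓; |RM| = 15.20 ✓; ∠RMK = 38.79° ✓; |MK| = 3.900 ✗.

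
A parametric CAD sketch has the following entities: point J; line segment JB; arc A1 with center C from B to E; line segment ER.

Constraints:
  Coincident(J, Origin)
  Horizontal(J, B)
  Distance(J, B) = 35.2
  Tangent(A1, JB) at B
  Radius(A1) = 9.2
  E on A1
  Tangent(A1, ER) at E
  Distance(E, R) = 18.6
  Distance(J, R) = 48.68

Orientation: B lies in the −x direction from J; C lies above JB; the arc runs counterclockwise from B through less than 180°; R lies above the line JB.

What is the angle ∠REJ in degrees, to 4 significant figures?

153.4°

Checks: |CB| = 9.200 ✓; |CE| = 9.200 ✓; ∠(CE, ER) = 90.00° ✓; |ER| = 18.60 ✓; |JR| = 48.68 ✓.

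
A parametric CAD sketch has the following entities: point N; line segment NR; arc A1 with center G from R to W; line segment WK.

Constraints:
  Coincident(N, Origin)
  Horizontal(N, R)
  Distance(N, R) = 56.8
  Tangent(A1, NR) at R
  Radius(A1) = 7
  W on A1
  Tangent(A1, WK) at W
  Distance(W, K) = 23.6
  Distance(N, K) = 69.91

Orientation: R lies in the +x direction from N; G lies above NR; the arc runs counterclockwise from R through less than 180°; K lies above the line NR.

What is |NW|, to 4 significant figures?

64.21

Checks: |GW| = 7.000 ✓; ∠(GW, WK) = 90.00° ✓; |WK| = 23.60 ✓; |NK| = 69.91 ✓.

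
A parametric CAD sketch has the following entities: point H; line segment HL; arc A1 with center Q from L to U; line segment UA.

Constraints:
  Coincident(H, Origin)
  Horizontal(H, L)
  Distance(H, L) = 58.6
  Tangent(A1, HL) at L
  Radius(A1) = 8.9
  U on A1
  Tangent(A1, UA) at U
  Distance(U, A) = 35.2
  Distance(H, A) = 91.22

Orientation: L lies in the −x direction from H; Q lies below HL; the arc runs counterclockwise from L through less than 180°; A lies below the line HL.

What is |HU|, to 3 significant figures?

66.3

Checks: ∠(QL, LH) = 90.00° ✓; |QL| = 8.900 ✓; |QU| = 8.900 ✓; ∠(QU, UA) = 90.00° ✓; |UA| = 35.20 ✓; |HA| = 91.22 ✓.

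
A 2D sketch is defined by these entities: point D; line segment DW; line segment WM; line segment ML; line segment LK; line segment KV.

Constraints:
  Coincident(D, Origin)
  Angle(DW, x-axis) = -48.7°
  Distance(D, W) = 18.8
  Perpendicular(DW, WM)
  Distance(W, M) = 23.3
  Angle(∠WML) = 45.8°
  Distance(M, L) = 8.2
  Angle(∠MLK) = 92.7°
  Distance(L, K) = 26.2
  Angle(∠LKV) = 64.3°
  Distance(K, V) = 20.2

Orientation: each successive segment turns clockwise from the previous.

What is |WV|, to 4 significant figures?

25.45

D is at the origin; DW runs at -48.7° with length 18.8, so W = (12.41, -14.12). DW ⟂ WM, so WM runs at -138.7°; with |WM| = 23.3, M = (-5.096, -29.50). ∠WML = 45.8° gives ML at 87.10° from the x-axis; with |ML| = 8.2, L = (-4.682, -21.31). ∠MLK = 92.7° gives LK at -0.2000° from the x-axis; with |LK| = 26.2, K = (21.52, -21.40). ∠LKV = 64.3° gives KV at -115.9° from the x-axis; with |KV| = 20.2, V = (12.69, -39.57). Then |WV| = |V − W| = 25.45.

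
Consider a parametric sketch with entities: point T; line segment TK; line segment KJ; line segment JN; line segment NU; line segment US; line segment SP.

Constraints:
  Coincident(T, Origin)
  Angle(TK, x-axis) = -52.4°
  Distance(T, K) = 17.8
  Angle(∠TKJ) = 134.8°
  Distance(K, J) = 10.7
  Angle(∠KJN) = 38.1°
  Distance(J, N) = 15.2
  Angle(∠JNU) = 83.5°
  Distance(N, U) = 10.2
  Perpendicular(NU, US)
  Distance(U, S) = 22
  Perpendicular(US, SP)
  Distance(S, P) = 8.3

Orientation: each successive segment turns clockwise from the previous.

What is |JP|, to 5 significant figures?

6.9000

NU ⟂ US, so US runs at -66.000°; with |US| = 22.0, S = (19.997, -27.561). The perpendicularity gives SP at right angles to US, so SP runs at -156.00°; with |SP| = 8.3, P = (12.415, -30.937). Then |JP| = |P − J| = 6.9000.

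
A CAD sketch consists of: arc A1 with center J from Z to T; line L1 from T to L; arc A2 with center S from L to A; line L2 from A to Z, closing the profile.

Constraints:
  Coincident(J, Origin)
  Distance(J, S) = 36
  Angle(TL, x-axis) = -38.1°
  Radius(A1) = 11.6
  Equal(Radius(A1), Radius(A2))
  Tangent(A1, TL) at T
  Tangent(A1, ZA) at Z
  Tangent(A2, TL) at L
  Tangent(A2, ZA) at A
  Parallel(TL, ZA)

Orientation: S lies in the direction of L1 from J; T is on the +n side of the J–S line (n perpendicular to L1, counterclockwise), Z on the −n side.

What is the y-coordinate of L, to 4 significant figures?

-13.08

The slot axis is L1's direction at -38.1°, so u = (cos -38.1°, sin -38.1°) = (0.7869, -0.6170) and n = (−sin -38.1°, cos -38.1°) = (0.6170, 0.7869). J is at the origin and S lies 36.0 along u from J, so S = 36.0·u = (28.33, -22.21). Tangency of A1 to both parallel lines with radius 11.6 puts T and Z at J ± 11.6·n: T = (7.158, 9.128), Z = (-7.158, -9.128). Equal radii place L and A the same way about S: L = S + 11.6·n = (35.49, -13.08), A = S − 11.6·n = (21.17, -31.34). So L.y = -13.08.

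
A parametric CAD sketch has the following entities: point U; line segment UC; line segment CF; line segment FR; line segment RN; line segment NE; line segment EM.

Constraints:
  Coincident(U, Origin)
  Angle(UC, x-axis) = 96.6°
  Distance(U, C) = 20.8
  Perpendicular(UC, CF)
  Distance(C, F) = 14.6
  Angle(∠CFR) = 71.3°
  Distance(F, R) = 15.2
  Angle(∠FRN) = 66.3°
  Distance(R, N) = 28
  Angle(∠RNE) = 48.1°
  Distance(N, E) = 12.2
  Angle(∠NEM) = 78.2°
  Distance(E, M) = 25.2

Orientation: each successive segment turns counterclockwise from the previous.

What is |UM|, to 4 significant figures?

2.069

U is at the origin; UC runs at 96.6° with length 20.8, so C = (-2.391, 20.66). UC ⟂ CF, so CF runs at -173.4°; with |CF| = 14.6, F = (-16.89, 18.98). ∠CFR = 71.3° gives FR at -64.70° from the x-axis; with |FR| = 15.2, R = (-10.40, 5.242). ∠FRN = 66.3° gives RN at 49.00° from the x-axis; with |RN| = 28.0, N = (7.972, 26.37). ∠RNE = 48.1° gives NE at -179.1° from the x-axis; with |NE| = 12.2, E = (-4.227, 26.18). ∠NEM = 78.2° gives EM at -77.30° from the x-axis; with |EM| = 25.2, M = (1.313, 1.599). Then |UM| = |M − U| = 2.069.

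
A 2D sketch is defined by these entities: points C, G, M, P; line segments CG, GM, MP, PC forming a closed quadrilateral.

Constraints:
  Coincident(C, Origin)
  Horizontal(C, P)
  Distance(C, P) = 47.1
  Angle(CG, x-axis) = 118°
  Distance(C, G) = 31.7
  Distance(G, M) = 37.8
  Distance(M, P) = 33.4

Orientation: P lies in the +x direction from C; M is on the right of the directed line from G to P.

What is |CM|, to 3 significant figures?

14.3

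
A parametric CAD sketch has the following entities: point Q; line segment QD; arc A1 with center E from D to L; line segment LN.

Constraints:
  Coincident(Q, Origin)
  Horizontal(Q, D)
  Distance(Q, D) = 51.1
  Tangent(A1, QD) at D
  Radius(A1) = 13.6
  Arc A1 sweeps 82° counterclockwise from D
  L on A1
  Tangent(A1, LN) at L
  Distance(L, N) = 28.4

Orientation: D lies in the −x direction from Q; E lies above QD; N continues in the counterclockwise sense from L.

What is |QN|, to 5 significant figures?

52.162

Q is at the origin; QD is horizontal with |QD| = 51.1 and D on the −x side, so D = (-51.100, 0.0000). Since A1 is tangent to QD there, ED ⟂ QD, so E = D + (0, 13.6) = (-51.100, 13.600). On A1, D sits at bearing -90° from E; an 82° counterclockwise sweep puts L at bearing -8°, so L = E + 13.6·(cos -8°, sin -8°) = (-37.632, 11.707). Since A1 is tangent to LN there, EL ⟂ LN, so LN runs along (−sin -8°, cos -8°); with |LN| = 28.4, N = (-33.680, 39.831). Then |QN| = |N − Q| = 52.162.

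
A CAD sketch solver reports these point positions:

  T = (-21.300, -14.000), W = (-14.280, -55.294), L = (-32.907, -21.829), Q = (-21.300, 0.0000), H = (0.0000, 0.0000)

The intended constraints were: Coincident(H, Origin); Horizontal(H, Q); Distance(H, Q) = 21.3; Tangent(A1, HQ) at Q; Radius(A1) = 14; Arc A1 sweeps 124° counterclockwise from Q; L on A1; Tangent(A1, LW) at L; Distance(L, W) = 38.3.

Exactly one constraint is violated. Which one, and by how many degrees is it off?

Tangent(A1, LW) at L — off by 4.90°.

H = (0.00, 0.00) ✓; H.y = 0.00, Q.y = 0.00 ✓; |HQ| = 21.30 ✓; ∠(TQ, QH) = 90.00° ✓; |TQ| = 14.00 ✓; bearing(T→L) − bearing(T→Q) = 124.0° ✓; |TL| = 14.00 ✓; ∠(TL, LW) = 94.90° ✗; |LW| = 38.30 ✓.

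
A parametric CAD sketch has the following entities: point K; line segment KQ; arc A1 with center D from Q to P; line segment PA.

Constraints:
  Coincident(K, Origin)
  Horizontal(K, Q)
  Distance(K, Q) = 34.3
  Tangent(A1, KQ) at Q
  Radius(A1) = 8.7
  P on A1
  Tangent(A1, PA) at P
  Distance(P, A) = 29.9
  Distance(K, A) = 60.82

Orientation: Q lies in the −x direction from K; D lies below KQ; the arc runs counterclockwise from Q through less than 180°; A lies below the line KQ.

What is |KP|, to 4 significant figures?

43.38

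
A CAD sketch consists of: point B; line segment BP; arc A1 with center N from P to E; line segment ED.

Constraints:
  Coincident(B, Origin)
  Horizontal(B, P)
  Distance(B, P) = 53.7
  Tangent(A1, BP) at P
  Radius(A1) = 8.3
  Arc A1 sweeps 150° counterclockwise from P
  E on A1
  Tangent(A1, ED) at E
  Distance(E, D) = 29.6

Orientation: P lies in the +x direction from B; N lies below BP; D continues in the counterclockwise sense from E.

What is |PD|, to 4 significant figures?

37.13

On A1, P sits at bearing 90° from N; a 150° counterclockwise sweep puts E at bearing 240°, so E = N + 8.3·(cos 240°, sin 240°) = (49.55, -15.49). Tangency of A1 to ED means the radius NE is perpendicular to ED, so ED runs along (−sin 240°, cos 240°); with |ED| = 29.6, D = (75.18, -30.29). Then |PD| = |D − P| = 37.13.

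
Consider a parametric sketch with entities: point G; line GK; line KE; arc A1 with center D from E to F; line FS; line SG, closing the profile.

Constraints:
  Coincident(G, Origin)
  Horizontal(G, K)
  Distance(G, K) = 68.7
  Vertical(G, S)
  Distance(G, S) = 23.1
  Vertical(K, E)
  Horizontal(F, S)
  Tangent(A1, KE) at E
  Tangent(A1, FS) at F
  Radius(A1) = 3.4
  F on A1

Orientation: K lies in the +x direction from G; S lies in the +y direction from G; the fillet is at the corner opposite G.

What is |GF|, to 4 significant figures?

69.27

G is at the origin; G and K share the same y with |GK| = 68.7 and K on the +x side, so K = (68.70, 0.000). G and S share the same x with |GS| = 23.1 and S on the +y side, so S = (0.000, 23.10). The virtual corner opposite G is at (68.70, 23.10). A1 meets KE tangentially, so DE is at right angles to KE and since A1 is tangent to FS there, DF ⟂ FS, with radius 3.4, so the center D sits 3.4 in from both sides at D = (65.30, 19.70). That places the tangent points at E = (68.70, 19.70) on KE and F = (65.30, 23.10) on FS. Then |GF| = |F − G| = 69.27.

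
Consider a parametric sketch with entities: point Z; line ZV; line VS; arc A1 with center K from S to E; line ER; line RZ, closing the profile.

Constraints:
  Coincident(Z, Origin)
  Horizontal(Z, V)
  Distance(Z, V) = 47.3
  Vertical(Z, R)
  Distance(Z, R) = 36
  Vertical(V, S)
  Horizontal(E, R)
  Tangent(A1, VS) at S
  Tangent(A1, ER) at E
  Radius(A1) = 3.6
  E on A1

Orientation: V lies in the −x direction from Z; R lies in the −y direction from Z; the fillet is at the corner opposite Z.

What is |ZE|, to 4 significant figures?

56.62

Z is at the origin; Z and V share the same y with |ZV| = 47.3 and V on the −x side, so V = (-47.30, 0.000). ZR is vertical with |ZR| = 36.0 and R on the −y side, so R = (0.000, -36.00). The virtual corner opposite Z is at (-47.30, -36.00). Since A1 is tangent to VS there, KS ⟂ VS and the tangent condition forces KE to be normal to ER, with radius 3.6, so the center K sits 3.6 in from both sides at K = (-43.70, -32.40). That places the tangent points at S = (-47.30, -32.40) on VS and E = (-43.70, -36.00) on ER. Then |ZE| = |E − Z| = 56.62.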